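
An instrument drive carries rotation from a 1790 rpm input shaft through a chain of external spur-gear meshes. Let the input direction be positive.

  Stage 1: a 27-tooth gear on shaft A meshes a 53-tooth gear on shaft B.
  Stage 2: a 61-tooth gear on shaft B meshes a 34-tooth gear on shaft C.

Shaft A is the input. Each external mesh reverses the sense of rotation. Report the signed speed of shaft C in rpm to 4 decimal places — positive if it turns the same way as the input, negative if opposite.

+1636.0322 rpm (same as input, |ω| = 1636.0322 rpm)

Stage 1 [27T→53T]: ω = 1790.0000×27/53 = 911.8868 rpm, dir flips to −; running = −911.8868
Stage 2 [61T→34T]: ω = 911.8868×61/34 = 1636.0322 rpm, dir flips to +; running = +1636.0322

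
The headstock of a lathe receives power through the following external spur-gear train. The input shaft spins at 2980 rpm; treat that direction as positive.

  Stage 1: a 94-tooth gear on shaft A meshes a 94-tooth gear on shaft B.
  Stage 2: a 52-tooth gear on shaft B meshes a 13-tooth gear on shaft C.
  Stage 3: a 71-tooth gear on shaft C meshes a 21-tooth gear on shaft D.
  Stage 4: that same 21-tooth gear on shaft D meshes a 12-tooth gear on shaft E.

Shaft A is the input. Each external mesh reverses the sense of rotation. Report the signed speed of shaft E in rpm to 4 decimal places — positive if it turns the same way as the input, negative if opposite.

+70526.6667 rpm (same as input, |ω| = 70526.6667 rpm)

Stage 1 [94T→94T]: ω = 2980.0000×94/94 = 2980.0000 rpm, dir flips to −; running = −2980.0000
Stage 2 [52T→13T]: ω = 2980.0000×52/13 = 11920.0000 rpm, dir flips to +; running = +11920.0000
Stage 3 [71T→21T]: ω = 11920.0000×71/21 = 40300.9524 rpm, dir flips to −; running = −40300.9524
Stage 4 [21T→12T]: ω = 40300.9524×21/12 = 70526.6667 rpm, dir flips to +; running = +70526.6667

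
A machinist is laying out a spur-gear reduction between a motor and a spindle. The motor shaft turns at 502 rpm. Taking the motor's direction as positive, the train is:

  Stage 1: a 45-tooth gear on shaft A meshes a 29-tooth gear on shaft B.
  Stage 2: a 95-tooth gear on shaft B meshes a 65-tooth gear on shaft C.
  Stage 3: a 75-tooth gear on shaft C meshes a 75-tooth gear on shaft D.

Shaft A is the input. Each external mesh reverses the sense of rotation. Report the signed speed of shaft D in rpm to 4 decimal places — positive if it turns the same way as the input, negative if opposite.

Stage 1 [45T→29T]: ω = 502.0000×45/29 = 778.9655 rpm, dir flips to −; running = −778.9655
Stage 2 [95T→65T]: ω = 778.9655×95/65 = 1138.4881 rpm, dir flips to +; running = +1138.4881
Stage 3 [75T→75T]: ω = 1138.4881×75/75 = 1138.4881 rpm, dir flips to −; running = −1138.4881

-1138.4881 rpm (opposite to input, |ω| = 1138.4881 rpm)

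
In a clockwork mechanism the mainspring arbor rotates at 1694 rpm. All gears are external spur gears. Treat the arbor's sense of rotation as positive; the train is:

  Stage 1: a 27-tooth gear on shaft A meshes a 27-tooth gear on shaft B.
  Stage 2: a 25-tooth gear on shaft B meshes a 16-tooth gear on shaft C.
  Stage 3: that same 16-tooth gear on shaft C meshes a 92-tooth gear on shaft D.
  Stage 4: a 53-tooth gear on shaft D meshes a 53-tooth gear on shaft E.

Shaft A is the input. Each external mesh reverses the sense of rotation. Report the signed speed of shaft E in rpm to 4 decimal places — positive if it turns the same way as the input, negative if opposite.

+460.3261 rpm (same as input, |ω| = 460.3261 rpm)

Stage 1 [27T→27T]: ω = 1694.0000×27/27 = 1694.0000 rpm, dir flips to −; running = −1694.0000
Stage 2 [25T→16T]: ω = 1694.0000×25/16 = 2646.8750 rpm, dir flips to +; running = +2646.8750
Stage 3 [16T→92T]: ω = 2646.8750×16/92 = 460.3261 rpm, dir flips to −; running = −460.3261
Stage 4 [53T→53T]: ω = 460.3261×53/53 = 460.3261 rpm, dir flips to +; running = +460.3261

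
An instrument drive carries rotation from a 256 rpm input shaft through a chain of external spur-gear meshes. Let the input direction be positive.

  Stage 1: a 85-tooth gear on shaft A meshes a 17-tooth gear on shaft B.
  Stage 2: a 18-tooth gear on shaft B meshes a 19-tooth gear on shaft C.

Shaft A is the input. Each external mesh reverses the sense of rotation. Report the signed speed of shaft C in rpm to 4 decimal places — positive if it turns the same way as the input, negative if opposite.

+1212.6316 rpm (same as input, |ω| = 1212.6316 rpm)

Stage 1 [85T→17T]: ω = 256.0000×85/17 = 1280.0000 rpm, dir flips to −; running = −1280.0000
Stage 2 [18T→19T]: ω = 1280.0000×18/19 = 1212.6316 rpm, dir flips to +; running = +1212.6316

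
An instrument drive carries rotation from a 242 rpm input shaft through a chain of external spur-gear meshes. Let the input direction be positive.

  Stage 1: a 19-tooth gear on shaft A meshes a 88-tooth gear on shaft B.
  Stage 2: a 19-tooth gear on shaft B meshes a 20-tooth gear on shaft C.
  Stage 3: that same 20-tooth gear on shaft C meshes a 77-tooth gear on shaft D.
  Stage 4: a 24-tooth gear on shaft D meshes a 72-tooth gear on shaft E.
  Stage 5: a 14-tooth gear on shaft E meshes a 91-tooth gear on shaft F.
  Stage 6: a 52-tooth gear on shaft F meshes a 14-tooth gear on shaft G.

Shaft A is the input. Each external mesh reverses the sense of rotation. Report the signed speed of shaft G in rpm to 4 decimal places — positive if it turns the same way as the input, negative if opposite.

Stage 1 [19T→88T]: ω = 242.0000×19/88 = 52.2500 rpm, dir flips to −; running = −52.2500
Stage 2 [19T→20T]: ω = 52.2500×19/20 = 49.6375 rpm, dir flips to +; running = +49.6375
Stage 3 [20T→77T]: ω = 49.6375×20/77 = 12.8929 rpm, dir flips to −; running = −12.8929
Stage 4 [24T→72T]: ω = 12.8929×24/72 = 4.2976 rpm, dir flips to +; running = +4.2976
Stage 5 [14T→91T]: ω = 4.2976×14/91 = 0.6612 rpm, dir flips to −; running = −0.6612
Stage 6 [52T→14T]: ω = 0.6612×52/14 = 2.4558 rpm, dir flips to +; running = +2.4558

+2.4558 rpm (same as input, |ω| = 2.4558 rpm)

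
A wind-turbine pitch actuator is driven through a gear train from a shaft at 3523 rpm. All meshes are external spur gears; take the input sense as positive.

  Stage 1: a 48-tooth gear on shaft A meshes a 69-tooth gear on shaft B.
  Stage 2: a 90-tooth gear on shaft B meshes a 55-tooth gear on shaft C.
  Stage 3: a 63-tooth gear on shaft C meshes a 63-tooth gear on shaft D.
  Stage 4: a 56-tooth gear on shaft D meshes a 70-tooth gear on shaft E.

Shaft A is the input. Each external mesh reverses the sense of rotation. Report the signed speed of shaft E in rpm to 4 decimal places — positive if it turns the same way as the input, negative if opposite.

+3208.2972 rpm (same as input, |ω| = 3208.2972 rpm)

Stage 1 [48T→69T]: ω = 3523.0000×48/69 = 2450.7826 rpm, dir flips to −; running = −2450.7826
Stage 2 [90T→55T]: ω = 2450.7826×90/55 = 4010.3715 rpm, dir flips to +; running = +4010.3715
Stage 3 [63T→63T]: ω = 4010.3715×63/63 = 4010.3715 rpm, dir flips to −; running = −4010.3715
Stage 4 [56T→70T]: ω = 4010.3715×56/70 = 3208.2972 rpm, dir flips to +; running = +3208.2972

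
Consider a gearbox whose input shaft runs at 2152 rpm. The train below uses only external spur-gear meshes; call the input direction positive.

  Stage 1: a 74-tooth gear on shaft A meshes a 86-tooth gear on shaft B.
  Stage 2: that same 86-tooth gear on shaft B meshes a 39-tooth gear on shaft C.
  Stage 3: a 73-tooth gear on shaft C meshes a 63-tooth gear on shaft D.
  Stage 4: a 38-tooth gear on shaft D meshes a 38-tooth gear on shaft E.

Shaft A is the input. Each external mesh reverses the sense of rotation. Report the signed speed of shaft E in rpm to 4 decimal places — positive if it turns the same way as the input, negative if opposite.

+4731.4221 rpm (same as input, |ω| = 4731.4221 rpm)

Stage 1 [74T→86T]: ω = 2152.0000×74/86 = 1851.7209 rpm, dir flips to −; running = −1851.7209
Stage 2 [86T→39T]: ω = 1851.7209×86/39 = 4083.2821 rpm, dir flips to +; running = +4083.2821
Stage 3 [73T→63T]: ω = 4083.2821×73/63 = 4731.4221 rpm, dir flips to −; running = −4731.4221
Stage 4 [38T→38T]: ω = 4731.4221×38/38 = 4731.4221 rpm, dir flips to +; running = +4731.4221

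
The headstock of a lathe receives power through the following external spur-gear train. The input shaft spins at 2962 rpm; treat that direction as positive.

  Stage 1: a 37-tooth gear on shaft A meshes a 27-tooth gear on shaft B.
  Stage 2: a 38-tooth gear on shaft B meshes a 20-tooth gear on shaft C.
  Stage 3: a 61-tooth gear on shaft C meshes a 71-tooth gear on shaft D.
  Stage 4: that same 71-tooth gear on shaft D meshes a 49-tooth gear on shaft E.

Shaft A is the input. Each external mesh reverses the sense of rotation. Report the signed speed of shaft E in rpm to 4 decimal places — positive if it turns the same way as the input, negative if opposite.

Stage 1 [37T→27T]: ω = 2962.0000×37/27 = 4059.0370 rpm, dir flips to −; running = −4059.0370
Stage 2 [38T→20T]: ω = 4059.0370×38/20 = 7712.1704 rpm, dir flips to +; running = +7712.1704
Stage 3 [61T→71T]: ω = 7712.1704×61/71 = 6625.9492 rpm, dir flips to −; running = −6625.9492
Stage 4 [71T→49T]: ω = 6625.9492×71/49 = 9600.8652 rpm, dir flips to +; running = +9600.8652

+9600.8652 rpm (same as input, |ω| = 9600.8652 rpm)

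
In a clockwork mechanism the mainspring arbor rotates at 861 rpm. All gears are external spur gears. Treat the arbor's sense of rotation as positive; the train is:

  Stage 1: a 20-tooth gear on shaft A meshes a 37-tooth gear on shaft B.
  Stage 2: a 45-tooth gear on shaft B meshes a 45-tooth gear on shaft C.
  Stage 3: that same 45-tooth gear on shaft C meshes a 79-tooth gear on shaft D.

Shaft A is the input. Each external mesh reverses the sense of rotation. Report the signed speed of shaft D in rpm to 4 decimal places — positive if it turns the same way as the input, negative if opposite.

-265.1043 rpm (opposite to input, |ω| = 265.1043 rpm)

Stage 1 [20T→37T]: ω = 861.0000×20/37 = 465.4054 rpm, dir flips to −; running = −465.4054
Stage 2 [45T→45T]: ω = 465.4054×45/45 = 465.4054 rpm, dir flips to +; running = +465.4054
Stage 3 [45T→79T]: ω = 465.4054×45/79 = 265.1043 rpm, dir flips to −; running = −265.1043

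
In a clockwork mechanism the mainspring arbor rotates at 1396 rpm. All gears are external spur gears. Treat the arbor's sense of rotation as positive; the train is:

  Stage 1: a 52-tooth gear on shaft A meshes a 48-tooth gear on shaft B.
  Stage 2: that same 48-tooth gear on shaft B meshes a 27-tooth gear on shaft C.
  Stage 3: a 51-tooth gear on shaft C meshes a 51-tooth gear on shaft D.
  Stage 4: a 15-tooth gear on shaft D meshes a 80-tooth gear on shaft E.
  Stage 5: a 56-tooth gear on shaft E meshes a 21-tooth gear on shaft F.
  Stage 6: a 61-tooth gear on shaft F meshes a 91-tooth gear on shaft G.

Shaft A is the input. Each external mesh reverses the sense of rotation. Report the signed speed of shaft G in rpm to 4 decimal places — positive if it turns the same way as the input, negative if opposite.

+901.1217 rpm (same as input, |ω| = 901.1217 rpm)

Stage 1 [52T→48T]: ω = 1396.0000×52/48 = 1512.3333 rpm, dir flips to −; running = −1512.3333
Stage 2 [48T→27T]: ω = 1512.3333×48/27 = 2688.5926 rpm, dir flips to +; running = +2688.5926
Stage 3 [51T→51T]: ω = 2688.5926×51/51 = 2688.5926 rpm, dir flips to −; running = −2688.5926
Stage 4 [15T→80T]: ω = 2688.5926×15/80 = 504.1111 rpm, dir flips to +; running = +504.1111
Stage 5 [56T→21T]: ω = 504.1111×56/21 = 1344.2963 rpm, dir flips to −; running = −1344.2963
Stage 6 [61T→91T]: ω = 1344.2963×61/91 = 901.1217 rpm, dir flips to +; running = +901.1217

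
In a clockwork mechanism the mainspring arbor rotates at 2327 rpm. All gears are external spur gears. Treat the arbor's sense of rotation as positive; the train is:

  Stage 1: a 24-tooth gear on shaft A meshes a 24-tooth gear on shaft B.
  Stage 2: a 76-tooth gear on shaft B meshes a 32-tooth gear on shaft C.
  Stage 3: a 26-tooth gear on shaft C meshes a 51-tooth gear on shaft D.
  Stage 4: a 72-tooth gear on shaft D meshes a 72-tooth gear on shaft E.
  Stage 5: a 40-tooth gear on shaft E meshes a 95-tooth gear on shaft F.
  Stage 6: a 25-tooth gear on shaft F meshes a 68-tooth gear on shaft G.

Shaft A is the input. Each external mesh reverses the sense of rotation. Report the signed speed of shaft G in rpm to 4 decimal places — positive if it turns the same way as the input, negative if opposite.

Stage 1 [24T→24T]: ω = 2327.0000×24/24 = 2327.0000 rpm, dir flips to −; running = −2327.0000
Stage 2 [76T→32T]: ω = 2327.0000×76/32 = 5526.6250 rpm, dir flips to +; running = +5526.6250
Stage 3 [26T→51T]: ω = 5526.6250×26/51 = 2817.4951 rpm, dir flips to −; running = −2817.4951
Stage 4 [72T→72T]: ω = 2817.4951×72/72 = 2817.4951 rpm, dir flips to +; running = +2817.4951
Stage 5 [40T→95T]: ω = 2817.4951×40/95 = 1186.3137 rpm, dir flips to −; running = −1186.3137
Stage 6 [25T→68T]: ω = 1186.3137×25/68 = 436.1448 rpm, dir flips to +; running = +436.1448

+436.1448 rpm (same as input, |ω| = 436.1448 rpm)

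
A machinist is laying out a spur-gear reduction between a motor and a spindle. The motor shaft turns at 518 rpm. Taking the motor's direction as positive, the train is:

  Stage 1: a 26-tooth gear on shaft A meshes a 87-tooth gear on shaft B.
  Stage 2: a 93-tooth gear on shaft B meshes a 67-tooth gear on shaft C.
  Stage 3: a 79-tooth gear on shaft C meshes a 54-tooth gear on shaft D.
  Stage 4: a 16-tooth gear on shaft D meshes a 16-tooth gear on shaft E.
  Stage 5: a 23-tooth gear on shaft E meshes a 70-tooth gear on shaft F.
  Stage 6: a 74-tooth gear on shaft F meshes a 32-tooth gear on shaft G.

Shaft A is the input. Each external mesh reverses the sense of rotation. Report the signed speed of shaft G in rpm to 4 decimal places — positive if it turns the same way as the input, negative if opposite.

Stage 1 [26T→87T]: ω = 518.0000×26/87 = 154.8046 rpm, dir flips to −; running = −154.8046
Stage 2 [93T→67T]: ω = 154.8046×93/67 = 214.8780 rpm, dir flips to +; running = +214.8780
Stage 3 [79T→54T]: ω = 214.8780×79/54 = 314.3586 rpm, dir flips to −; running = −314.3586
Stage 4 [16T→16T]: ω = 314.3586×16/16 = 314.3586 rpm, dir flips to +; running = +314.3586
Stage 5 [23T→70T]: ω = 314.3586×23/70 = 103.2893 rpm, dir flips to −; running = −103.2893
Stage 6 [74T→32T]: ω = 103.2893×74/32 = 238.8564 rpm, dir flips to +; running = +238.8564

+238.8564 rpm (same as input, |ω| = 238.8564 rpm)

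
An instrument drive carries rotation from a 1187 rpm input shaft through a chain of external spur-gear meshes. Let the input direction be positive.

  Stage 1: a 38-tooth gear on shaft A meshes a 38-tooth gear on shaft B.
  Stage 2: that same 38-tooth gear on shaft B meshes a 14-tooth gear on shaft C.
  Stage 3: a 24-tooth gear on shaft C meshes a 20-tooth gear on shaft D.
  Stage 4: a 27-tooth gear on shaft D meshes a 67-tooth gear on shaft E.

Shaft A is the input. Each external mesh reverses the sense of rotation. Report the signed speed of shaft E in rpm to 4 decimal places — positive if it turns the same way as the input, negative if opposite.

Stage 1 [38T→38T]: ω = 1187.0000×38/38 = 1187.0000 rpm, dir flips to −; running = −1187.0000
Stage 2 [38T→14T]: ω = 1187.0000×38/14 = 3221.8571 rpm, dir flips to +; running = +3221.8571
Stage 3 [24T→20T]: ω = 3221.8571×24/20 = 3866.2286 rpm, dir flips to −; running = −3866.2286
Stage 4 [27T→67T]: ω = 3866.2286×27/67 = 1558.0324 rpm, dir flips to +; running = +1558.0324

+1558.0324 rpm (same as input, |ω| = 1558.0324 rpm)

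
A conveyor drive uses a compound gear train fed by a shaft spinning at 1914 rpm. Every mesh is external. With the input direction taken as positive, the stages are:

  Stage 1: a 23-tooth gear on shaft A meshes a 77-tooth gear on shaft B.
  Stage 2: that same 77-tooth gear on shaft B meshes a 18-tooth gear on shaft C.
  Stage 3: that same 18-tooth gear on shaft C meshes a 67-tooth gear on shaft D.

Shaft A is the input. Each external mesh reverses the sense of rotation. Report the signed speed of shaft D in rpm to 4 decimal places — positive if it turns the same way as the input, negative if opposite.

Stage 1 [23T→77T]: ω = 1914.0000×23/77 = 571.7143 rpm, dir flips to −; running = −571.7143
Stage 2 [77T→18T]: ω = 571.7143×77/18 = 2445.6667 rpm, dir flips to +; running = +2445.6667
Stage 3 [18T→67T]: ω = 2445.6667×18/67 = 657.0448 rpm, dir flips to −; running = −657.0448

-657.0448 rpm (opposite to input, |ω| = 657.0448 rpm)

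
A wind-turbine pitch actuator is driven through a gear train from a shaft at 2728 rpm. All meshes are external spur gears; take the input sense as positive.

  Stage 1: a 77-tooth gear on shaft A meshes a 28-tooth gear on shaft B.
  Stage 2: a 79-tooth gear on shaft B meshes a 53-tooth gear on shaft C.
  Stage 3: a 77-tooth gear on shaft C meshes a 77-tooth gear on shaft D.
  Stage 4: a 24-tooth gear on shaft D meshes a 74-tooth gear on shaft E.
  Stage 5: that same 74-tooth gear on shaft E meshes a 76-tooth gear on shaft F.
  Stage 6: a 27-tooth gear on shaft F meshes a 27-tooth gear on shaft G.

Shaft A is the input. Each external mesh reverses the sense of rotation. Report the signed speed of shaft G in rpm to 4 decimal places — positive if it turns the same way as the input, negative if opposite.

+3531.2294 rpm (same as input, |ω| = 3531.2294 rpm)

Stage 1 [77T→28T]: ω = 2728.0000×77/28 = 7502.0000 rpm, dir flips to −; running = −7502.0000
Stage 2 [79T→53T]: ω = 7502.0000×79/53 = 11182.2264 rpm, dir flips to +; running = +11182.2264
Stage 3 [77T→77T]: ω = 11182.2264×77/77 = 11182.2264 rpm, dir flips to −; running = −11182.2264
Stage 4 [24T→74T]: ω = 11182.2264×24/74 = 3626.6680 rpm, dir flips to +; running = +3626.6680
Stage 5 [74T→76T]: ω = 3626.6680×74/76 = 3531.2294 rpm, dir flips to −; running = −3531.2294
Stage 6 [27T→27T]: ω = 3531.2294×27/27 = 3531.2294 rpm, dir flips to +; running = +3531.2294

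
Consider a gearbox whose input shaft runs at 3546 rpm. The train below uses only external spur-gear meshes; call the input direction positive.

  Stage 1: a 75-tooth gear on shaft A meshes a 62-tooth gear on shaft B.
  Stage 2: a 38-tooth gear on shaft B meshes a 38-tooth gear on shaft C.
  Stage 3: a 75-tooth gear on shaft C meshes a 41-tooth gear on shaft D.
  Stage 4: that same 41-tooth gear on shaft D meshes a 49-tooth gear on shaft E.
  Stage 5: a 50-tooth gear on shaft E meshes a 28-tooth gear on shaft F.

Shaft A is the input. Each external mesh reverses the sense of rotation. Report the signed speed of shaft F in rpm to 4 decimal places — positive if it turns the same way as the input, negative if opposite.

-11724.2606 rpm (opposite to input, |ω| = 11724.2606 rpm)

Stage 1 [75T→62T]: ω = 3546.0000×75/62 = 4289.5161 rpm, dir flips to −; running = −4289.5161
Stage 2 [38T→38T]: ω = 4289.5161×38/38 = 4289.5161 rpm, dir flips to +; running = +4289.5161
Stage 3 [75T→41T]: ω = 4289.5161×75/41 = 7846.6758 rpm, dir flips to −; running = −7846.6758
Stage 4 [41T→49T]: ω = 7846.6758×41/49 = 6565.5859 rpm, dir flips to +; running = +6565.5859
Stage 5 [50T→28T]: ω = 6565.5859×50/28 = 11724.2606 rpm, dir flips to −; running = −11724.2606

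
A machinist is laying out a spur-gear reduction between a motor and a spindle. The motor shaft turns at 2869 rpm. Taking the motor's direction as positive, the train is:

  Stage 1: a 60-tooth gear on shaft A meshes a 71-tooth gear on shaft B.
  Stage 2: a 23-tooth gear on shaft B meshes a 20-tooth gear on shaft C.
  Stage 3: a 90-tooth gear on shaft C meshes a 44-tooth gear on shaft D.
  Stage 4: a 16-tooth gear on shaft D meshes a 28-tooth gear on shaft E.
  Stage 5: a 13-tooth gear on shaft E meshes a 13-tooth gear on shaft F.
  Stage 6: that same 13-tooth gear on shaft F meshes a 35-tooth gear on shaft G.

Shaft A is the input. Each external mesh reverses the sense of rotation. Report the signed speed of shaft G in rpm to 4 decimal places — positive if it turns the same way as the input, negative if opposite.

+1210.4543 rpm (same as input, |ω| = 1210.4543 rpm)

Stage 1 [60T→71T]: ω = 2869.0000×60/71 = 2424.5070 rpm, dir flips to −; running = −2424.5070
Stage 2 [23T→20T]: ω = 2424.5070×23/20 = 2788.1831 rpm, dir flips to +; running = +2788.1831
Stage 3 [90T→44T]: ω = 2788.1831×90/44 = 5703.1018 rpm, dir flips to −; running = −5703.1018
Stage 4 [16T→28T]: ω = 5703.1018×16/28 = 3258.9153 rpm, dir flips to +; running = +3258.9153
Stage 5 [13T→13T]: ω = 3258.9153×13/13 = 3258.9153 rpm, dir flips to −; running = −3258.9153
Stage 6 [13T→35T]: ω = 3258.9153×13/35 = 1210.4543 rpm, dir flips to +; running = +1210.4543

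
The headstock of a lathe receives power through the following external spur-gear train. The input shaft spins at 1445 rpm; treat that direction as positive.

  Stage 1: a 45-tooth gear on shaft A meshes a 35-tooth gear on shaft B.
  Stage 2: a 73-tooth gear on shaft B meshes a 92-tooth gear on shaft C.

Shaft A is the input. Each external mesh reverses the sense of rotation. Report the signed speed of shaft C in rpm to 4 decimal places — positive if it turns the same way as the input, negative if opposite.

Stage 1 [45T→35T]: ω = 1445.0000×45/35 = 1857.8571 rpm, dir flips to −; running = −1857.8571
Stage 2 [73T→92T]: ω = 1857.8571×73/92 = 1474.1693 rpm, dir flips to +; running = +1474.1693

+1474.1693 rpm (same as input, |ω| = 1474.1693 rpm)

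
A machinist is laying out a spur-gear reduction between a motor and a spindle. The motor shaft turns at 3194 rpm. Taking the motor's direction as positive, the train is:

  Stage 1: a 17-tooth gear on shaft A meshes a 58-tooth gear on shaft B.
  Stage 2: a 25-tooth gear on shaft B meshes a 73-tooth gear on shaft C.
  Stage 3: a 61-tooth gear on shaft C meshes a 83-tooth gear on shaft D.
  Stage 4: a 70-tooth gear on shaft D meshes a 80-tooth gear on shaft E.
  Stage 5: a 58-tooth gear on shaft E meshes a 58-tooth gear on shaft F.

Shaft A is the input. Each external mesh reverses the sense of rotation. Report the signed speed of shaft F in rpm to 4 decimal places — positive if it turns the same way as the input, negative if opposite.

-206.1735 rpm (opposite to input, |ω| = 206.1735 rpm)

Stage 1 [17T→58T]: ω = 3194.0000×17/58 = 936.1724 rpm, dir flips to −; running = −936.1724
Stage 2 [25T→73T]: ω = 936.1724×25/73 = 320.6070 rpm, dir flips to +; running = +320.6070
Stage 3 [61T→83T]: ω = 320.6070×61/83 = 235.6268 rpm, dir flips to −; running = −235.6268
Stage 4 [70T→80T]: ω = 235.6268×70/80 = 206.1735 rpm, dir flips to +; running = +206.1735
Stage 5 [58T→58T]: ω = 206.1735×58/58 = 206.1735 rpm, dir flips to −; running = −206.1735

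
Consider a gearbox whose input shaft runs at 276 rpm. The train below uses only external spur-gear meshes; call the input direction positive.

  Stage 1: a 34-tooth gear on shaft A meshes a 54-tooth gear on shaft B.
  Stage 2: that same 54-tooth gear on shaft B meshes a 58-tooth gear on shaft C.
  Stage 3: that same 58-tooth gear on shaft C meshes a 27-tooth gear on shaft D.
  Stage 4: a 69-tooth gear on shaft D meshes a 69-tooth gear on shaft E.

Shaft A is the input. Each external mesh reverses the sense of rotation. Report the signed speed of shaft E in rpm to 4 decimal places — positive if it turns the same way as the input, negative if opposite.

+347.5556 rpm (same as input, |ω| = 347.5556 rpm)

Stage 1 [34T→54T]: ω = 276.0000×34/54 = 173.7778 rpm, dir flips to −; running = −173.7778
Stage 2 [54T→58T]: ω = 173.7778×54/58 = 161.7931 rpm, dir flips to +; running = +161.7931
Stage 3 [58T→27T]: ω = 161.7931×58/27 = 347.5556 rpm, dir flips to −; running = −347.5556
Stage 4 [69T→69T]: ω = 347.5556×69/69 = 347.5556 rpm, dir flips to +; running = +347.5556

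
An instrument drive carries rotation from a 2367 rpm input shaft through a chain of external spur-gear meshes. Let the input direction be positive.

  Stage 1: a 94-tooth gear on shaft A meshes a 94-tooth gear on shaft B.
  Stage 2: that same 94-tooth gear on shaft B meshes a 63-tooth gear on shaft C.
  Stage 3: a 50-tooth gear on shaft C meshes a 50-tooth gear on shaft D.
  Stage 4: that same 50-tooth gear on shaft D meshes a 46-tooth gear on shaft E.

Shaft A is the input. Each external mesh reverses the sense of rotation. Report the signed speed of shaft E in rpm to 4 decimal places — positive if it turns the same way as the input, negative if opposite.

Stage 1 [94T→94T]: ω = 2367.0000×94/94 = 2367.0000 rpm, dir flips to −; running = −2367.0000
Stage 2 [94T→63T]: ω = 2367.0000×94/63 = 3531.7143 rpm, dir flips to +; running = +3531.7143
Stage 3 [50T→50T]: ω = 3531.7143×50/50 = 3531.7143 rpm, dir flips to −; running = −3531.7143
Stage 4 [50T→46T]: ω = 3531.7143×50/46 = 3838.8199 rpm, dir flips to +; running = +3838.8199

+3838.8199 rpm (same as input, |ω| = 3838.8199 rpm)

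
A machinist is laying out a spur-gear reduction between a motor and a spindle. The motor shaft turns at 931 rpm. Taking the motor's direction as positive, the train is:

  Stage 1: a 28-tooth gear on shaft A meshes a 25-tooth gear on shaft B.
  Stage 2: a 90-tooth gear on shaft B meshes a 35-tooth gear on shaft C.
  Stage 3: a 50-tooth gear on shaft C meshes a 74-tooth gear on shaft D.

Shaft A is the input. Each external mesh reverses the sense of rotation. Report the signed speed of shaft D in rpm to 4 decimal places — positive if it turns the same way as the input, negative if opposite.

Stage 1 [28T→25T]: ω = 931.0000×28/25 = 1042.7200 rpm, dir flips to −; running = −1042.7200
Stage 2 [90T→35T]: ω = 1042.7200×90/35 = 2681.2800 rpm, dir flips to +; running = +2681.2800
Stage 3 [50T→74T]: ω = 2681.2800×50/74 = 1811.6757 rpm, dir flips to −; running = −1811.6757

-1811.6757 rpm (opposite to input, |ω| = 1811.6757 rpm)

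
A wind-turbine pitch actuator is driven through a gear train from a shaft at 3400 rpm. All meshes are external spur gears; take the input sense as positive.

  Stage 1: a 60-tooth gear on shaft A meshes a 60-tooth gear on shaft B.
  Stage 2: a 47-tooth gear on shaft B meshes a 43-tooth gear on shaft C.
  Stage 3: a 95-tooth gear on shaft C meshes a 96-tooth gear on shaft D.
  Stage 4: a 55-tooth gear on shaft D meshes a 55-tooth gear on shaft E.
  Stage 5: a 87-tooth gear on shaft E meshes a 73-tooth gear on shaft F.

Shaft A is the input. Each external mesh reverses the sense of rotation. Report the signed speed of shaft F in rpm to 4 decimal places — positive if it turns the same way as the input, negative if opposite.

-4382.8548 rpm (opposite to input, |ω| = 4382.8548 rpm)

Stage 1 [60T→60T]: ω = 3400.0000×60/60 = 3400.0000 rpm, dir flips to −; running = −3400.0000
Stage 2 [47T→43T]: ω = 3400.0000×47/43 = 3716.2791 rpm, dir flips to +; running = +3716.2791
Stage 3 [95T→96T]: ω = 3716.2791×95/96 = 3677.5678 rpm, dir flips to −; running = −3677.5678
Stage 4 [55T→55T]: ω = 3677.5678×55/55 = 3677.5678 rpm, dir flips to +; running = +3677.5678
Stage 5 [87T→73T]: ω = 3677.5678×87/73 = 4382.8548 rpm, dir flips to −; running = −4382.8548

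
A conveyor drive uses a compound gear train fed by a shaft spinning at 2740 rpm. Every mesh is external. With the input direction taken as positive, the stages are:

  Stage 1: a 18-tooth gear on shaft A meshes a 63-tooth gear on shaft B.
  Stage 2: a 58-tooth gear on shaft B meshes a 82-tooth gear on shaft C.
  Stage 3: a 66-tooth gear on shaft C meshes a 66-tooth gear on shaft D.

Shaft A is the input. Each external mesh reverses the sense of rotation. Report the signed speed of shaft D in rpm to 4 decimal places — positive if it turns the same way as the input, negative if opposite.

-553.7282 rpm (opposite to input, |ω| = 553.7282 rpm)

Stage 1 [18T→63T]: ω = 2740.0000×18/63 = 782.8571 rpm, dir flips to −; running = −782.8571
Stage 2 [58T→82T]: ω = 782.8571×58/82 = 553.7282 rpm, dir flips to +; running = +553.7282
Stage 3 [66T→66T]: ω = 553.7282×66/66 = 553.7282 rpm, dir flips to −; running = −553.7282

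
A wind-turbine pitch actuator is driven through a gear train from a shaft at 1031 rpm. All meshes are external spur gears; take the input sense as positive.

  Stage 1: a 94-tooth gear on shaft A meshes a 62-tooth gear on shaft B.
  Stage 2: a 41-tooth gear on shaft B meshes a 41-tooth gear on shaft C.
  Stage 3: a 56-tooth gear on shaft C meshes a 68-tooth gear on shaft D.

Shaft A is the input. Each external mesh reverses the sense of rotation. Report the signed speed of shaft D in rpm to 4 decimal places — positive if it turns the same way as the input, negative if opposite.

-1287.2827 rpm (opposite to input, |ω| = 1287.2827 rpm)

Stage 1 [94T→62T]: ω = 1031.0000×94/62 = 1563.1290 rpm, dir flips to −; running = −1563.1290
Stage 2 [41T→41T]: ω = 1563.1290×41/41 = 1563.1290 rpm, dir flips to +; running = +1563.1290
Stage 3 [56T→68T]: ω = 1563.1290×56/68 = 1287.2827 rpm, dir flips to −; running = −1287.2827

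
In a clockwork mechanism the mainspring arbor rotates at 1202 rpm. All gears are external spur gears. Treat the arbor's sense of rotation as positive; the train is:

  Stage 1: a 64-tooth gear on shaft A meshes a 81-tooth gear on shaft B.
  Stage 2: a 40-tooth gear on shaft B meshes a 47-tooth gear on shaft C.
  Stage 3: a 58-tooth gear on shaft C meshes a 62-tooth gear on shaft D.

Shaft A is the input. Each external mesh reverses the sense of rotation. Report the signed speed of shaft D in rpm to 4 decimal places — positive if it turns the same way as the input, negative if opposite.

-756.1324 rpm (opposite to input, |ω| = 756.1324 rpm)

Stage 1 [64T→81T]: ω = 1202.0000×64/81 = 949.7284 rpm, dir flips to −; running = −949.7284
Stage 2 [40T→47T]: ω = 949.7284×40/47 = 808.2795 rpm, dir flips to +; running = +808.2795
Stage 3 [58T→62T]: ω = 808.2795×58/62 = 756.1324 rpm, dir flips to −; running = −756.1324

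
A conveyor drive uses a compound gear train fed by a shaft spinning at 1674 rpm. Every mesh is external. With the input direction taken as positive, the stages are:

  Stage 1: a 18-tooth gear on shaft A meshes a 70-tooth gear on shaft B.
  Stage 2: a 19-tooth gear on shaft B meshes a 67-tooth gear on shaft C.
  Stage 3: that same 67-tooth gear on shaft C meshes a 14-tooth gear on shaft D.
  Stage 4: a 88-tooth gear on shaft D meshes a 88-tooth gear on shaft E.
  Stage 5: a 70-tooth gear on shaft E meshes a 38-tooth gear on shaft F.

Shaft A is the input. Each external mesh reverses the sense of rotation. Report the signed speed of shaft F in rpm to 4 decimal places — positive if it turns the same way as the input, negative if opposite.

-1076.1429 rpm (opposite to input, |ω| = 1076.1429 rpm)

Stage 1 [18T→70T]: ω = 1674.0000×18/70 = 430.4571 rpm, dir flips to −; running = −430.4571
Stage 2 [19T→67T]: ω = 430.4571×19/67 = 122.0699 rpm, dir flips to +; running = +122.0699
Stage 3 [67T→14T]: ω = 122.0699×67/14 = 584.1918 rpm, dir flips to −; running = −584.1918
Stage 4 [88T→88T]: ω = 584.1918×88/88 = 584.1918 rpm, dir flips to +; running = +584.1918
Stage 5 [70T→38T]: ω = 584.1918×70/38 = 1076.1429 rpm, dir flips to −; running = −1076.1429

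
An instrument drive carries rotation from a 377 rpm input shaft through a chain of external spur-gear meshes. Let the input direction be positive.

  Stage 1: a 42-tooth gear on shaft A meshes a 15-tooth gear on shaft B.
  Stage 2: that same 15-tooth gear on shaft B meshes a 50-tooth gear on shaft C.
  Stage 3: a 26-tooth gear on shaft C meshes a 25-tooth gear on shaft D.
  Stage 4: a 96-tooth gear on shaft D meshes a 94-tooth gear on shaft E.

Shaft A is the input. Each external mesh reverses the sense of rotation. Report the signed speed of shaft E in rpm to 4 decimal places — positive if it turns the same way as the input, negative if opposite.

+336.3546 rpm (same as input, |ω| = 336.3546 rpm)

Stage 1 [42T→15T]: ω = 377.0000×42/15 = 1055.6000 rpm, dir flips to −; running = −1055.6000
Stage 2 [15T→50T]: ω = 1055.6000×15/50 = 316.6800 rpm, dir flips to +; running = +316.6800
Stage 3 [26T→25T]: ω = 316.6800×26/25 = 329.3472 rpm, dir flips to −; running = −329.3472
Stage 4 [96T→94T]: ω = 329.3472×96/94 = 336.3546 rpm, dir flips to +; running = +336.3546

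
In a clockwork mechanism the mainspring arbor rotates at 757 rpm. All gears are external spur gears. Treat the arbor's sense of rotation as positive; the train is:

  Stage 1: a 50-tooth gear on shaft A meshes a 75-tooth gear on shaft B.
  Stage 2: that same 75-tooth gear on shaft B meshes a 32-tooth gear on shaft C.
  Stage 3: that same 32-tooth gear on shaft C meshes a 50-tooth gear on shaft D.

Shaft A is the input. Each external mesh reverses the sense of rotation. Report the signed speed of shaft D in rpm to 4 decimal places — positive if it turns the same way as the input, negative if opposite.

-757.0000 rpm (opposite to input, |ω| = 757.0000 rpm)

Stage 1 [50T→75T]: ω = 757.0000×50/75 = 504.6667 rpm, dir flips to −; running = −504.6667
Stage 2 [75T→32T]: ω = 504.6667×75/32 = 1182.8125 rpm, dir flips to +; running = +1182.8125
Stage 3 [32T→50T]: ω = 1182.8125×32/50 = 757.0000 rpm, dir flips to −; running = −757.0000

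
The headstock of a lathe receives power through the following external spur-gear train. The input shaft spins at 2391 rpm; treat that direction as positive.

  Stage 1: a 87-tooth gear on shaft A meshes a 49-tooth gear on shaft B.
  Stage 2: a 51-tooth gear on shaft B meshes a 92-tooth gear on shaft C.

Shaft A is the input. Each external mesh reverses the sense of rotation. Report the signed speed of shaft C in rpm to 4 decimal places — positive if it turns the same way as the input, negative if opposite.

+2353.3423 rpm (same as input, |ω| = 2353.3423 rpm)

Stage 1 [87T→49T]: ω = 2391.0000×87/49 = 4245.2449 rpm, dir flips to −; running = −4245.2449
Stage 2 [51T→92T]: ω = 4245.2449×51/92 = 2353.3423 rpm, dir flips to +; running = +2353.3423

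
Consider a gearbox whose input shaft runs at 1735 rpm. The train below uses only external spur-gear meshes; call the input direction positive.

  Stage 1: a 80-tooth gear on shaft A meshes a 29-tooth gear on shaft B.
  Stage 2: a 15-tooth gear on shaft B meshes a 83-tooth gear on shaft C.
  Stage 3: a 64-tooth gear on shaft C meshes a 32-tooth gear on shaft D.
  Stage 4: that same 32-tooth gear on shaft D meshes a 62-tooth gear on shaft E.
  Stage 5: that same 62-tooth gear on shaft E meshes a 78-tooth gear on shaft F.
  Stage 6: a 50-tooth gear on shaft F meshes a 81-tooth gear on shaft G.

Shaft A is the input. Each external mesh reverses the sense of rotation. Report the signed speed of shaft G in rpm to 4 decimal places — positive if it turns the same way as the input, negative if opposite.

+438.1018 rpm (same as input, |ω| = 438.1018 rpm)

Stage 1 [80T→29T]: ω = 1735.0000×80/29 = 4786.2069 rpm, dir flips to −; running = −4786.2069
Stage 2 [15T→83T]: ω = 4786.2069×15/83 = 864.9771 rpm, dir flips to +; running = +864.9771
Stage 3 [64T→32T]: ω = 864.9771×64/32 = 1729.9543 rpm, dir flips to −; running = −1729.9543
Stage 4 [32T→62T]: ω = 1729.9543×32/62 = 892.8796 rpm, dir flips to +; running = +892.8796
Stage 5 [62T→78T]: ω = 892.8796×62/78 = 709.7248 rpm, dir flips to −; running = −709.7248
Stage 6 [50T→81T]: ω = 709.7248×50/81 = 438.1018 rpm, dir flips to +; running = +438.1018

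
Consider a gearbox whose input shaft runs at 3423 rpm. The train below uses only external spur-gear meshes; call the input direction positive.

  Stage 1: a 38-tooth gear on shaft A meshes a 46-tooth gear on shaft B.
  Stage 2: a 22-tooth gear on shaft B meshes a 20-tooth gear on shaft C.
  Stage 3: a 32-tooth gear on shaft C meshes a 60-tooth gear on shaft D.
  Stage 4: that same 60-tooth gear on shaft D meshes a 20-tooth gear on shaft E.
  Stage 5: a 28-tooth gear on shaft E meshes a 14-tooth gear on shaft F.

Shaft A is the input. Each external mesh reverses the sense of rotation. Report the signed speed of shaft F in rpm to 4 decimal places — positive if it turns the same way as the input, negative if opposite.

Stage 1 [38T→46T]: ω = 3423.0000×38/46 = 2827.6957 rpm, dir flips to −; running = −2827.6957
Stage 2 [22T→20T]: ω = 2827.6957×22/20 = 3110.4652 rpm, dir flips to +; running = +3110.4652
Stage 3 [32T→60T]: ω = 3110.4652×32/60 = 1658.9148 rpm, dir flips to −; running = −1658.9148
Stage 4 [60T→20T]: ω = 1658.9148×60/20 = 4976.7443 rpm, dir flips to +; running = +4976.7443
Stage 5 [28T→14T]: ω = 4976.7443×28/14 = 9953.4887 rpm, dir flips to −; running = −9953.4887

-9953.4887 rpm (opposite to input, |ω| = 9953.4887 rpm)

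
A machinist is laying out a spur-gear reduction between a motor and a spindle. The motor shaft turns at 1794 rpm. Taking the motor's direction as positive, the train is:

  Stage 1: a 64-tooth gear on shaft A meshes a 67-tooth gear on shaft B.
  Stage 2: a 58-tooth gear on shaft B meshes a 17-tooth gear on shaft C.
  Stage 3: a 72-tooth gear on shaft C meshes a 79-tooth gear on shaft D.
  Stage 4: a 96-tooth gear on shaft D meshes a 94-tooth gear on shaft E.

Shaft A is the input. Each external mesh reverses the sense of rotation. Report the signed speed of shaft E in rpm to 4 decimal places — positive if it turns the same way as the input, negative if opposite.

Stage 1 [64T→67T]: ω = 1794.0000×64/67 = 1713.6716 rpm, dir flips to −; running = −1713.6716
Stage 2 [58T→17T]: ω = 1713.6716×58/17 = 5846.6444 rpm, dir flips to +; running = +5846.6444
Stage 3 [72T→79T]: ω = 5846.6444×72/79 = 5328.5873 rpm, dir flips to −; running = −5328.5873
Stage 4 [96T→94T]: ω = 5328.5873×96/94 = 5441.9615 rpm, dir flips to +; running = +5441.9615

+5441.9615 rpm (same as input, |ω| = 5441.9615 rpm)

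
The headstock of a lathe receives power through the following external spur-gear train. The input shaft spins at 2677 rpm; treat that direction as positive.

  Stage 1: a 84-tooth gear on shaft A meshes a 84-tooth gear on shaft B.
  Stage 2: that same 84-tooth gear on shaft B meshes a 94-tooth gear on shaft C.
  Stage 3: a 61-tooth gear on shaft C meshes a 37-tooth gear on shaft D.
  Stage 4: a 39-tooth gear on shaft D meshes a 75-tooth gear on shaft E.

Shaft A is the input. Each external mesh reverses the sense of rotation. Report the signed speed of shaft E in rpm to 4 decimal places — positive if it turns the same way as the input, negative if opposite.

+2050.8375 rpm (same as input, |ω| = 2050.8375 rpm)

Stage 1 [84T→84T]: ω = 2677.0000×84/84 = 2677.0000 rpm, dir flips to −; running = −2677.0000
Stage 2 [84T→94T]: ω = 2677.0000×84/94 = 2392.2128 rpm, dir flips to +; running = +2392.2128
Stage 3 [61T→37T]: ω = 2392.2128×61/37 = 3943.9183 rpm, dir flips to −; running = −3943.9183
Stage 4 [39T→75T]: ω = 3943.9183×39/75 = 2050.8375 rpm, dir flips to +; running = +2050.8375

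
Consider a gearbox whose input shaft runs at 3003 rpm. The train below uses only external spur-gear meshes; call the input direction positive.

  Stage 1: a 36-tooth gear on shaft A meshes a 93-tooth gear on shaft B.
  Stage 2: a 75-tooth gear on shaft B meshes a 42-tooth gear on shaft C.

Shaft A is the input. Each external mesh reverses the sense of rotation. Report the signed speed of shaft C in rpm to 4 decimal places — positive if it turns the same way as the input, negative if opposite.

+2075.8065 rpm (same as input, |ω| = 2075.8065 rpm)

Stage 1 [36T→93T]: ω = 3003.0000×36/93 = 1162.4516 rpm, dir flips to −; running = −1162.4516
Stage 2 [75T→42T]: ω = 1162.4516×75/42 = 2075.8065 rpm, dir flips to +; running = +2075.8065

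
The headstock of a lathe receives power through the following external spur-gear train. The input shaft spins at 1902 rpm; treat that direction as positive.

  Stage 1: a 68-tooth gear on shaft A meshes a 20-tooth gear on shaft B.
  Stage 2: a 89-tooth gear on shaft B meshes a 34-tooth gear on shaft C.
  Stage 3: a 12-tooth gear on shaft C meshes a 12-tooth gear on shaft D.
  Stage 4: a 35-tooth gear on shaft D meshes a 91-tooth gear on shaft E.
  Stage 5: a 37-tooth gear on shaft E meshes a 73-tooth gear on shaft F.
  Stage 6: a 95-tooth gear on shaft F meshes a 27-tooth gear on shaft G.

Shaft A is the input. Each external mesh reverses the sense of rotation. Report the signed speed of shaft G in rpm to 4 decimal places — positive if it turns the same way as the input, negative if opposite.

Stage 1 [68T→20T]: ω = 1902.0000×68/20 = 6466.8000 rpm, dir flips to −; running = −6466.8000
Stage 2 [89T→34T]: ω = 6466.8000×89/34 = 16927.8000 rpm, dir flips to +; running = +16927.8000
Stage 3 [12T→12T]: ω = 16927.8000×12/12 = 16927.8000 rpm, dir flips to −; running = −16927.8000
Stage 4 [35T→91T]: ω = 16927.8000×35/91 = 6510.6923 rpm, dir flips to +; running = +6510.6923
Stage 5 [37T→73T]: ω = 6510.6923×37/73 = 3299.9399 rpm, dir flips to −; running = −3299.9399
Stage 6 [95T→27T]: ω = 3299.9399×95/27 = 11610.8998 rpm, dir flips to +; running = +11610.8998

+11610.8998 rpm (same as input, |ω| = 11610.8998 rpm)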